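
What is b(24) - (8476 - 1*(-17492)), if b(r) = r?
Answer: -25944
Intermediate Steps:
b(24) - (8476 - 1*(-17492)) = 24 - (8476 - 1*(-17492)) = 24 - (8476 + 17492) = 24 - 1*25968 = 24 - 25968 = -25944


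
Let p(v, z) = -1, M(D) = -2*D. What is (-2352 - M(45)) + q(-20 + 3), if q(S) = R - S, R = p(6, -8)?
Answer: -2246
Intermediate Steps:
M(D) = -2*D
R = -1
q(S) = -1 - S
(-2352 - M(45)) + q(-20 + 3) = (-2352 - (-2)*45) + (-1 - (-20 + 3)) = (-2352 - 1*(-90)) + (-1 - 1*(-17)) = (-2352 + 90) + (-1 + 17) = -2262 + 16 = -2246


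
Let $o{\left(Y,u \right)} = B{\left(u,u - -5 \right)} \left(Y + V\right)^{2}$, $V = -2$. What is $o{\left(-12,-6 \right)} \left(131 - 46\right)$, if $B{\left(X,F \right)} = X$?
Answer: $-99960$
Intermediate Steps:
$o{\left(Y,u \right)} = u \left(-2 + Y\right)^{2}$ ($o{\left(Y,u \right)} = u \left(Y - 2\right)^{2} = u \left(-2 + Y\right)^{2}$)
$o{\left(-12,-6 \right)} \left(131 - 46\right) = - 6 \left(-2 - 12\right)^{2} \left(131 - 46\right) = - 6 \left(-14\right)^{2} \cdot 85 = \left(-6\right) 196 \cdot 85 = \left(-1176\right) 85 = -99960$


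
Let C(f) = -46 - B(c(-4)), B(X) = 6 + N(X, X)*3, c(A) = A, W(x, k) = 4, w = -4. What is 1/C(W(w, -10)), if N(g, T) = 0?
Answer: -1/52 ≈ -0.019231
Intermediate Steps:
B(X) = 6 (B(X) = 6 + 0*3 = 6 + 0 = 6)
C(f) = -52 (C(f) = -46 - 1*6 = -46 - 6 = -52)
1/C(W(w, -10)) = 1/(-52) = -1/52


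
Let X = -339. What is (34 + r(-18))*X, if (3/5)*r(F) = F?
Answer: -1356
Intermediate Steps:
r(F) = 5*F/3
(34 + r(-18))*X = (34 + (5/3)*(-18))*(-339) = (34 - 30)*(-339) = 4*(-339) = -1356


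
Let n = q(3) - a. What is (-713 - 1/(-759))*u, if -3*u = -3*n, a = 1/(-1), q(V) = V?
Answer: -2164664/759 ≈ -2852.0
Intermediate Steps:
a = -1
n = 4 (n = 3 - 1*(-1) = 3 + 1 = 4)
u = 4 (u = -(-1)*4 = -1/3*(-12) = 4)
(-713 - 1/(-759))*u = (-713 - 1/(-759))*4 = (-713 - 1*(-1/759))*4 = (-713 + 1/759)*4 = -541166/759*4 = -2164664/759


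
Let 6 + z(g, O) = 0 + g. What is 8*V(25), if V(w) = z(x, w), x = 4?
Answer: -16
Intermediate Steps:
z(g, O) = -6 + g (z(g, O) = -6 + (0 + g) = -6 + g)
V(w) = -2 (V(w) = -6 + 4 = -2)
8*V(25) = 8*(-2) = -16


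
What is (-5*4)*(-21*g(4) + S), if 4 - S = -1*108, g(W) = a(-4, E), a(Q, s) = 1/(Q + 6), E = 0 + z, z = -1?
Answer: -2030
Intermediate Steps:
E = -1 (E = 0 - 1 = -1)
a(Q, s) = 1/(6 + Q)
g(W) = 1/2 (g(W) = 1/(6 - 4) = 1/2)
S = 112 (S = 4 - (-1)*108 = 4 - 1*(-108) = 4 + 108 = 112)
(-5*4)*(-21*g(4) + S) = (-5*4)*(-21*1/2 + 112) = -20*(-21/2 + 112) = -20*203/2 = -2030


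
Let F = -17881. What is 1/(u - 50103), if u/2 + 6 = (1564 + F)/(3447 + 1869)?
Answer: -886/44407329 ≈ -1.9952e-5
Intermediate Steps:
u = -16071/886 (u = -12 + 2*((1564 - 17881)/(3447 + 1869)) = -12 + 2*(-16317/5316) = -12 + 2*(-16317*1/5316) = -12 + 2*(-5439/1772) = -12 - 5439/886 = -16071/886 ≈ -18.139)
1/(u - 50103) = 1/(-16071/886 - 50103) = 1/(-44407329/886) = -886/44407329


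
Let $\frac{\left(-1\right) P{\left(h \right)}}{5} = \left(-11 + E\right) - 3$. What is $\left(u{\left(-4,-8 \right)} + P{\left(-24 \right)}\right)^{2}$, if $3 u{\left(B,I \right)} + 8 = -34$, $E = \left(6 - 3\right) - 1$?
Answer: $2116$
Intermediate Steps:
$E = 2$ ($E = 3 - 1 = 2$)
$u{\left(B,I \right)} = -14$ ($u{\left(B,I \right)} = - \frac{8}{3} + \frac{1}{3} \left(-34\right) = - \frac{8}{3} - \frac{34}{3} = -14$)
$P{\left(h \right)} = 60$ ($P{\left(h \right)} = - 5 \left(\left(-11 + 2\right) - 3\right) = - 5 \left(-9 - 3\right) = \left(-5\right) \left(-12\right) = 60$)
$\left(u{\left(-4,-8 \right)} + P{\left(-24 \right)}\right)^{2} = \left(-14 + 60\right)^{2} = 46^{2} = 2116$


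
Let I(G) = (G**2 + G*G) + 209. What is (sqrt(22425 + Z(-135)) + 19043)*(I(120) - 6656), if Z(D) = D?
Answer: 425668179 + 22353*sqrt(22290) ≈ 4.2901e+8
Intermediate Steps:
I(G) = 209 + 2*G**2 (I(G) = (G**2 + G**2) + 209 = 2*G**2 + 209 = 209 + 2*G**2)
(sqrt(22425 + Z(-135)) + 19043)*(I(120) - 6656) = (sqrt(22425 - 135) + 19043)*((209 + 2*120**2) - 6656) = (sqrt(22290) + 19043)*((209 + 2*14400) - 6656) = (19043 + sqrt(22290))*((209 + 28800) - 6656) = (19043 + sqrt(22290))*(29009 - 6656) = (19043 + sqrt(22290))*22353 = 425668179 + 22353*sqrt(22290)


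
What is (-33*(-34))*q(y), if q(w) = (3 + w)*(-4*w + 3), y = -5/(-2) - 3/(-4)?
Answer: -70125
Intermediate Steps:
y = 13/4 (y = -5*(-½) - 3*(-¼) = 5/2 + ¾ = 13/4 ≈ 3.2500)
q(w) = (3 + w)*(3 - 4*w)
(-33*(-34))*q(y) = (-33*(-34))*(9 - 9*13/4 - 4*(13/4)²) = 1122*(9 - 117/4 - 4*169/16) = 1122*(9 - 117/4 - 169/4) = 1122*(-125/2) = -70125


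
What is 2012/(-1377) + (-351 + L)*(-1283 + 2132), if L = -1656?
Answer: -2346331523/1377 ≈ -1.7039e+6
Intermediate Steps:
2012/(-1377) + (-351 + L)*(-1283 + 2132) = 2012/(-1377) + (-351 - 1656)*(-1283 + 2132) = 2012*(-1/1377) - 2007*849 = -2012/1377 - 1703943 = -2346331523/1377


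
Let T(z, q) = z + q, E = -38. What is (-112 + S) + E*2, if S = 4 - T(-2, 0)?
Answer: -182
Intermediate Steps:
T(z, q) = q + z
S = 6 (S = 4 - (0 - 2) = 4 - 1*(-2) = 4 + 2 = 6)
(-112 + S) + E*2 = (-112 + 6) - 38*2 = -106 - 76 = -182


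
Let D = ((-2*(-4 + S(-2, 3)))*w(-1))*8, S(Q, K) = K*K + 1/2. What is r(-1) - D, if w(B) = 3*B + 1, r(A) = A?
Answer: -177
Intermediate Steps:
w(B) = 1 + 3*B
S(Q, K) = ½ + K² (S(Q, K) = K² + ½ = ½ + K²)
D = 176 (D = ((-2*(-4 + (½ + 3²)))*(1 + 3*(-1)))*8 = ((-2*(-4 + (½ + 9)))*(1 - 3))*8 = (-2*(-4 + 19/2)*(-2))*8 = (-2*11/2*(-2))*8 = -11*(-2)*8 = 22*8 = 176)
r(-1) - D = -1 - 1*176 = -1 - 176 = -177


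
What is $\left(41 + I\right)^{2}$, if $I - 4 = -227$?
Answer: $33124$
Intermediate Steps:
$I = -223$ ($I = 4 - 227 = -223$)
$\left(41 + I\right)^{2} = \left(41 - 223\right)^{2} = \left(-182\right)^{2} = 33124$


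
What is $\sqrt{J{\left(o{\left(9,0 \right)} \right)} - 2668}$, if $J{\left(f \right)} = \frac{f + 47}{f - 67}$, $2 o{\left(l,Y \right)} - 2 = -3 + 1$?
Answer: $\frac{3 i \sqrt{1331089}}{67} \approx 51.659 i$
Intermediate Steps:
$o{\left(l,Y \right)} = 0$ ($o{\left(l,Y \right)} = 1 + \frac{-3 + 1}{2} = 1 + \frac{1}{2} \left(-2\right) = 1 - 1 = 0$)
$J{\left(f \right)} = \frac{47 + f}{-67 + f}$
$\sqrt{J{\left(o{\left(9,0 \right)} \right)} - 2668} = \sqrt{\frac{47 + 0}{-67 + 0} - 2668} = \sqrt{\frac{1}{-67} \cdot 47 - 2668} = \sqrt{\left(- \frac{1}{67}\right) 47 - 2668} = \sqrt{- \frac{47}{67} - 2668} = \sqrt{- \frac{178803}{67}} = \frac{3 i \sqrt{1331089}}{67}$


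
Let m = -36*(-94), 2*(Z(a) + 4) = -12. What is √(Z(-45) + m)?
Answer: √3374 ≈ 58.086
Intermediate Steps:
Z(a) = -10 (Z(a) = -4 + (½)*(-12) = -4 - 6 = -10)
m = 3384
√(Z(-45) + m) = √(-10 + 3384) = √3374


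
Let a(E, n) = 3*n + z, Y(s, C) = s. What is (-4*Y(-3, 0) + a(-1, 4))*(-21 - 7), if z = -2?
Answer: -616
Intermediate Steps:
a(E, n) = -2 + 3*n (a(E, n) = 3*n - 2 = -2 + 3*n)
(-4*Y(-3, 0) + a(-1, 4))*(-21 - 7) = (-4*(-3) + (-2 + 3*4))*(-21 - 7) = (12 + (-2 + 12))*(-28) = (12 + 10)*(-28) = 22*(-28) = -616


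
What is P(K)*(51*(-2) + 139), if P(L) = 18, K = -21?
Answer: 666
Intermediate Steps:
P(K)*(51*(-2) + 139) = 18*(51*(-2) + 139) = 18*(-102 + 139) = 18*37 = 666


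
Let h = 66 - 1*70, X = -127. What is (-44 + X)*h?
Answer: 684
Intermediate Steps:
h = -4 (h = 66 - 70 = -4)
(-44 + X)*h = (-44 - 127)*(-4) = -171*(-4) = 684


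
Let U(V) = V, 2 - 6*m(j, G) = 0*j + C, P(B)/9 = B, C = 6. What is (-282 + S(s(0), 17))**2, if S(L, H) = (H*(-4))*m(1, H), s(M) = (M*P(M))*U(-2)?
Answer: 504100/9 ≈ 56011.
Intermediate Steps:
P(B) = 9*B
m(j, G) = -2/3 (m(j, G) = 1/3 - (0*j + 6)/6 = 1/3 - (0 + 6)/6 = 1/3 - 1/6*6 = 1/3 - 1 = -2/3)
s(M) = -18*M**2 (s(M) = (M*(9*M))*(-2) = (9*M**2)*(-2) = -18*M**2)
S(L, H) = 8*H/3 (S(L, H) = (H*(-4))*(-2/3) = -4*H*(-2/3) = 8*H/3)
(-282 + S(s(0), 17))**2 = (-282 + (8/3)*17)**2 = (-282 + 136/3)**2 = (-710/3)**2 = 504100/9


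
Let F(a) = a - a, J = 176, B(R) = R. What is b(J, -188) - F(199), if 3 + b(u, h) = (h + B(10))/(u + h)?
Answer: 71/6 ≈ 11.833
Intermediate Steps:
b(u, h) = -3 + (10 + h)/(h + u) (b(u, h) = -3 + (h + 10)/(u + h) = -3 + (10 + h)/(h + u))
F(a) = 0
b(J, -188) - F(199) = (10 - 3*176 - 2*(-188))/(-188 + 176) - 1*0 = (10 - 528 + 376)/(-12) + 0 = -1/12*(-142) + 0 = 71/6 + 0 = 71/6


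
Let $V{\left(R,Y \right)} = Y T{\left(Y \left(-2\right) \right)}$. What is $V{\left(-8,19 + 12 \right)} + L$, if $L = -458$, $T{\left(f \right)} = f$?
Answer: $-2380$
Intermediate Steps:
$V{\left(R,Y \right)} = - 2 Y^{2}$ ($V{\left(R,Y \right)} = Y Y \left(-2\right) = Y \left(- 2 Y\right) = - 2 Y^{2}$)
$V{\left(-8,19 + 12 \right)} + L = - 2 \left(19 + 12\right)^{2} - 458 = - 2 \cdot 31^{2} - 458 = \left(-2\right) 961 - 458 = -1922 - 458 = -2380$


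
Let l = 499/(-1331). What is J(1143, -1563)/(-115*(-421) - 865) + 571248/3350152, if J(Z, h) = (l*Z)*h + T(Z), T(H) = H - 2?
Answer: 189237174681689/13251746089725 ≈ 14.280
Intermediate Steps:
T(H) = -2 + H
l = -499/1331 (l = 499*(-1/1331) = -499/1331 ≈ -0.37491)
J(Z, h) = -2 + Z - 499*Z*h/1331 (J(Z, h) = (-499*Z/1331)*h + (-2 + Z) = -499*Z*h/1331 + (-2 + Z) = -2 + Z - 499*Z*h/1331)
J(1143, -1563)/(-115*(-421) - 865) + 571248/3350152 = (-2 + 1143 - 499/1331*1143*(-1563))/(-115*(-421) - 865) + 571248/3350152 = (-2 + 1143 + 891467991/1331)/(48415 - 865) + 571248*(1/3350152) = (892986662/1331)/47550 + 71406/418769 = (892986662/1331)*(1/47550) + 71406/418769 = 446493331/31644525 + 71406/418769 = 189237174681689/13251746089725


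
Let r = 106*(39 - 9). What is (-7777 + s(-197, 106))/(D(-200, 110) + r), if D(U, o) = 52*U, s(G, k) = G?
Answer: 3987/3610 ≈ 1.1044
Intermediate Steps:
r = 3180 (r = 106*30 = 3180)
(-7777 + s(-197, 106))/(D(-200, 110) + r) = (-7777 - 197)/(52*(-200) + 3180) = -7974/(-10400 + 3180) = -7974/(-7220) = -7974*(-1/7220) = 3987/3610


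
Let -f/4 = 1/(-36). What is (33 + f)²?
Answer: 88804/81 ≈ 1096.3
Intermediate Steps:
f = ⅑ (f = -4/(-36) = -4*(-1/36) = ⅑ ≈ 0.11111)
(33 + f)² = (33 + ⅑)² = (298/9)² = 88804/81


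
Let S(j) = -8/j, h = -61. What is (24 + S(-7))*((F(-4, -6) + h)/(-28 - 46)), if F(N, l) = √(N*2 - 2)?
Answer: 5368/259 - 88*I*√10/259 ≈ 20.726 - 1.0744*I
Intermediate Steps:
F(N, l) = √(-2 + 2*N) (F(N, l) = √(2*N - 2) = √(-2 + 2*N))
(24 + S(-7))*((F(-4, -6) + h)/(-28 - 46)) = (24 - 8/(-7))*((√(-2 + 2*(-4)) - 61)/(-28 - 46)) = (24 - 8*(-⅐))*((√(-2 - 8) - 61)/(-74)) = (24 + 8/7)*((√(-10) - 61)*(-1/74)) = 176*((I*√10 - 61)*(-1/74))/7 = 176*((-61 + I*√10)*(-1/74))/7 = 176*(61/74 - I*√10/74)/7 = 5368/259 - 88*I*√10/259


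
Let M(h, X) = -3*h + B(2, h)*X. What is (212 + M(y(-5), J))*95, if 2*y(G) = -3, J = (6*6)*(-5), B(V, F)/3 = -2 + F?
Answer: 400235/2 ≈ 2.0012e+5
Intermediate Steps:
B(V, F) = -6 + 3*F (B(V, F) = 3*(-2 + F) = -6 + 3*F)
J = -180 (J = 36*(-5) = -180)
y(G) = -3/2 (y(G) = (½)*(-3) = -3/2)
M(h, X) = -3*h + X*(-6 + 3*h) (M(h, X) = -3*h + (-6 + 3*h)*X = -3*h + X*(-6 + 3*h))
(212 + M(y(-5), J))*95 = (212 + (-3*(-3/2) + 3*(-180)*(-2 - 3/2)))*95 = (212 + (9/2 + 3*(-180)*(-7/2)))*95 = (212 + (9/2 + 1890))*95 = (212 + 3789/2)*95 = (4213/2)*95 = 400235/2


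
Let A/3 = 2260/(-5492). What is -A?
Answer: 1695/1373 ≈ 1.2345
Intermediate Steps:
A = -1695/1373 (A = 3*(2260/(-5492)) = 3*(2260*(-1/5492)) = 3*(-565/1373) = -1695/1373 ≈ -1.2345)
-A = -1*(-1695/1373) = 1695/1373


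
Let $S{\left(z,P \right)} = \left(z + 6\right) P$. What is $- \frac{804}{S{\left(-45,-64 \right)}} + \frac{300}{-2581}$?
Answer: $- \frac{235327}{536848} \approx -0.43835$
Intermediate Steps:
$S{\left(z,P \right)} = P \left(6 + z\right)$ ($S{\left(z,P \right)} = \left(6 + z\right) P = P \left(6 + z\right)$)
$- \frac{804}{S{\left(-45,-64 \right)}} + \frac{300}{-2581} = - \frac{804}{\left(-64\right) \left(6 - 45\right)} + \frac{300}{-2581} = - \frac{804}{\left(-64\right) \left(-39\right)} + 300 \left(- \frac{1}{2581}\right) = - \frac{804}{2496} - \frac{300}{2581} = \left(-804\right) \frac{1}{2496} - \frac{300}{2581} = - \frac{67}{208} - \frac{300}{2581} = - \frac{235327}{536848}$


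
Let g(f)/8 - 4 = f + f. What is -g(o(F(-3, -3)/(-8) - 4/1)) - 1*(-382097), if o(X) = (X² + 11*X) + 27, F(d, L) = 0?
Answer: 382081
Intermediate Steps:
o(X) = 27 + X² + 11*X
g(f) = 32 + 16*f (g(f) = 32 + 8*(f + f) = 32 + 8*(2*f) = 32 + 16*f)
-g(o(F(-3, -3)/(-8) - 4/1)) - 1*(-382097) = -(32 + 16*(27 + (0/(-8) - 4/1)² + 11*(0/(-8) - 4/1))) - 1*(-382097) = -(32 + 16*(27 + (0*(-⅛) - 4*1)² + 11*(0*(-⅛) - 4*1))) + 382097 = -(32 + 16*(27 + (0 - 4)² + 11*(0 - 4))) + 382097 = -(32 + 16*(27 + (-4)² + 11*(-4))) + 382097 = -(32 + 16*(27 + 16 - 44)) + 382097 = -(32 + 16*(-1)) + 382097 = -(32 - 16) + 382097 = -1*16 + 382097 = -16 + 382097 = 382081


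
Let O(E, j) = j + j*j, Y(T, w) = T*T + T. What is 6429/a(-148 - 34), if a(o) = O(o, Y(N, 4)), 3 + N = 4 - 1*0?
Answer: 2143/2 ≈ 1071.5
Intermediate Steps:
N = 1 (N = -3 + (4 - 1*0) = -3 + (4 + 0) = -3 + 4 = 1)
Y(T, w) = T + T² (Y(T, w) = T² + T = T + T²)
O(E, j) = j + j²
a(o) = 6 (a(o) = (1*(1 + 1))*(1 + 1*(1 + 1)) = (1*2)*(1 + 1*2) = 2*(1 + 2) = 2*3 = 6)
6429/a(-148 - 34) = 6429/6 = 6429*(⅙) = 2143/2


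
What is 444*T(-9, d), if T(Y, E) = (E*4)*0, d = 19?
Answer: 0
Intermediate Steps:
T(Y, E) = 0 (T(Y, E) = (4*E)*0 = 0)
444*T(-9, d) = 444*0 = 0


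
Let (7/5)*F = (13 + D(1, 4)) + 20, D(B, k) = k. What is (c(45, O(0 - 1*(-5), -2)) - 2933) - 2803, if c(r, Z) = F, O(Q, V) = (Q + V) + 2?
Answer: -39967/7 ≈ -5709.6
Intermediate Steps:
O(Q, V) = 2 + Q + V
F = 185/7 (F = 5*((13 + 4) + 20)/7 = 5*(17 + 20)/7 = (5/7)*37 = 185/7 ≈ 26.429)
c(r, Z) = 185/7
(c(45, O(0 - 1*(-5), -2)) - 2933) - 2803 = (185/7 - 2933) - 2803 = -20346/7 - 2803 = -39967/7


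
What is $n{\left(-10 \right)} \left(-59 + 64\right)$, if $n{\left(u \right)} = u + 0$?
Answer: $-50$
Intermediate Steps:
$n{\left(u \right)} = u$
$n{\left(-10 \right)} \left(-59 + 64\right) = - 10 \left(-59 + 64\right) = \left(-10\right) 5 = -50$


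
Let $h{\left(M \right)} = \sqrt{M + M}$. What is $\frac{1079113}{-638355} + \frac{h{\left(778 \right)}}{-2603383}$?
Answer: $- \frac{1079113}{638355} - \frac{2 \sqrt{389}}{2603383} \approx -1.6905$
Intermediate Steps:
$h{\left(M \right)} = \sqrt{2} \sqrt{M}$ ($h{\left(M \right)} = \sqrt{2 M} = \sqrt{2} \sqrt{M}$)
$\frac{1079113}{-638355} + \frac{h{\left(778 \right)}}{-2603383} = \frac{1079113}{-638355} + \frac{\sqrt{2} \sqrt{778}}{-2603383} = 1079113 \left(- \frac{1}{638355}\right) + 2 \sqrt{389} \left(- \frac{1}{2603383}\right) = - \frac{1079113}{638355} - \frac{2 \sqrt{389}}{2603383}$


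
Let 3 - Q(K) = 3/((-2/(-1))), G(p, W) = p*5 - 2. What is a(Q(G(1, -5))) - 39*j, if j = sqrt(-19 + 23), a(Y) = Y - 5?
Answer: -163/2 ≈ -81.500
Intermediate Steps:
G(p, W) = -2 + 5*p (G(p, W) = 5*p - 2 = -2 + 5*p)
Q(K) = 3/2 (Q(K) = 3 - 3/((-2/(-1))) = 3 - 3/((-2*(-1))) = 3 - 3/2 = 3/2)
a(Y) = -5 + Y
j = 2 (j = sqrt(4) = 2)
a(Q(G(1, -5))) - 39*j = (-5 + 3/2) - 39*2 = -7/2 - 78 = -163/2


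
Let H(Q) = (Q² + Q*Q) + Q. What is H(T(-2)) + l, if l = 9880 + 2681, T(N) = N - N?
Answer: 12561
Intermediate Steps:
T(N) = 0
H(Q) = Q + 2*Q² (H(Q) = (Q² + Q²) + Q = 2*Q² + Q = Q + 2*Q²)
l = 12561
H(T(-2)) + l = 0*(1 + 2*0) + 12561 = 0*(1 + 0) + 12561 = 0*1 + 12561 = 0 + 12561 = 12561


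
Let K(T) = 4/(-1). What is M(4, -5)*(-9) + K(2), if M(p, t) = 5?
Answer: -49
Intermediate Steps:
K(T) = -4 (K(T) = 4*(-1) = -4)
M(4, -5)*(-9) + K(2) = 5*(-9) - 4 = -45 - 4 = -49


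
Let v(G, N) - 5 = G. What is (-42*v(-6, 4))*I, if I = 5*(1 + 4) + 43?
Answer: 2856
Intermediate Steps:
v(G, N) = 5 + G
I = 68 (I = 5*5 + 43 = 25 + 43 = 68)
(-42*v(-6, 4))*I = -42*(5 - 6)*68 = -42*(-1)*68 = 42*68 = 2856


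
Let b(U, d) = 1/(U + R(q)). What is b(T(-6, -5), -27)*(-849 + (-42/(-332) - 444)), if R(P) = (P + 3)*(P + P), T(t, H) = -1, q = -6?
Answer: -214617/5810 ≈ -36.939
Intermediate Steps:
R(P) = 2*P*(3 + P) (R(P) = (3 + P)*(2*P) = 2*P*(3 + P))
b(U, d) = 1/(36 + U) (b(U, d) = 1/(U + 2*(-6)*(3 - 6)) = 1/(U + 2*(-6)*(-3)) = 1/(U + 36) = 1/(36 + U))
b(T(-6, -5), -27)*(-849 + (-42/(-332) - 444)) = (-849 + (-42/(-332) - 444))/(36 - 1) = (-849 + (-42*(-1/332) - 444))/35 = (-849 + (21/166 - 444))/35 = (-849 - 73683/166)/35 = (1/35)*(-214617/166) = -214617/5810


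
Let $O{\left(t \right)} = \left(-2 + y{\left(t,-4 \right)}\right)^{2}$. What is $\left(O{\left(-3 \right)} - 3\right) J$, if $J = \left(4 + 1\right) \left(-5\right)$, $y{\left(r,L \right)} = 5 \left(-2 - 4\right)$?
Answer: $-25525$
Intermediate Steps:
$y{\left(r,L \right)} = -30$ ($y{\left(r,L \right)} = 5 \left(-6\right) = -30$)
$O{\left(t \right)} = 1024$ ($O{\left(t \right)} = \left(-2 - 30\right)^{2} = \left(-32\right)^{2} = 1024$)
$J = -25$ ($J = 5 \left(-5\right) = -25$)
$\left(O{\left(-3 \right)} - 3\right) J = \left(1024 - 3\right) \left(-25\right) = 1021 \left(-25\right) = -25525$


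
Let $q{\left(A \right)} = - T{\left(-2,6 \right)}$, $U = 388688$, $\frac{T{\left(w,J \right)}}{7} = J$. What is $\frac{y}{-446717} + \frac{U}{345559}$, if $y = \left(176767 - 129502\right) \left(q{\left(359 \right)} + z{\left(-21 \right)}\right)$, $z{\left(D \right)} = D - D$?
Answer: $\frac{50565474998}{9080416459} \approx 5.5686$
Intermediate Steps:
$T{\left(w,J \right)} = 7 J$
$z{\left(D \right)} = 0$
$q{\left(A \right)} = -42$ ($q{\left(A \right)} = - 7 \cdot 6 = \left(-1\right) 42 = -42$)
$y = -1985130$ ($y = \left(176767 - 129502\right) \left(-42 + 0\right) = 47265 \left(-42\right) = -1985130$)
$\frac{y}{-446717} + \frac{U}{345559} = - \frac{1985130}{-446717} + \frac{388688}{345559} = \left(-1985130\right) \left(- \frac{1}{446717}\right) + 388688 \cdot \frac{1}{345559} = \frac{1985130}{446717} + \frac{22864}{20327} = \frac{50565474998}{9080416459}$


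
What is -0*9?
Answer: 0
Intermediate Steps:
-0*9 = -72*0 = 0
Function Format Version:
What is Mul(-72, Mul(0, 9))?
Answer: 0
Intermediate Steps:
Mul(-72, Mul(0, 9)) = Mul(-72, 0) = 0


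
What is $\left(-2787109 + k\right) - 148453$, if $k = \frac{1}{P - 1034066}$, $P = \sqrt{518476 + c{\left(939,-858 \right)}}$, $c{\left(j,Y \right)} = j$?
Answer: $- \frac{3138972882671661908}{1069291972941} - \frac{\sqrt{519415}}{1069291972941} \approx -2.9356 \cdot 10^{6}$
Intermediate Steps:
$P = \sqrt{519415}$ ($P = \sqrt{518476 + 939} = \sqrt{519415} \approx 720.7$)
$k = \frac{1}{-1034066 + \sqrt{519415}}$ ($k = \frac{1}{\sqrt{519415} - 1034066} = \frac{1}{-1034066 + \sqrt{519415}} \approx -9.6773 \cdot 10^{-7}$)
$\left(-2787109 + k\right) - 148453 = \left(-2787109 - \left(\frac{1034066}{1069291972941} + \frac{\sqrt{519415}}{1069291972941}\right)\right) - 148453 = \left(- \frac{2980233281412651635}{1069291972941} - \frac{\sqrt{519415}}{1069291972941}\right) + \left(-1534335 + 1385882\right) = \left(- \frac{2980233281412651635}{1069291972941} - \frac{\sqrt{519415}}{1069291972941}\right) - 148453 = - \frac{3138972882671661908}{1069291972941} - \frac{\sqrt{519415}}{1069291972941}$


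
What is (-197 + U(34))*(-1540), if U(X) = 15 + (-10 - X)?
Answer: 348040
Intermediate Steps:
U(X) = 5 - X
(-197 + U(34))*(-1540) = (-197 + (5 - 1*34))*(-1540) = (-197 + (5 - 34))*(-1540) = (-197 - 29)*(-1540) = -226*(-1540) = 348040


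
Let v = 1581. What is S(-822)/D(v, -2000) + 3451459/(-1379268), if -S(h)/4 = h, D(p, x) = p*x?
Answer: -20678121953/8259934500 ≈ -2.5034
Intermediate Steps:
S(h) = -4*h
S(-822)/D(v, -2000) + 3451459/(-1379268) = (-4*(-822))/((1581*(-2000))) + 3451459/(-1379268) = 3288/(-3162000) + 3451459*(-1/1379268) = 3288*(-1/3162000) - 313769/125388 = -137/131750 - 313769/125388 = -20678121953/8259934500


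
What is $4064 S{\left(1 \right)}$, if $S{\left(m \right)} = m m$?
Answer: $4064$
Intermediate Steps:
$S{\left(m \right)} = m^{2}$
$4064 S{\left(1 \right)} = 4064 \cdot 1^{2} = 4064 \cdot 1 = 4064$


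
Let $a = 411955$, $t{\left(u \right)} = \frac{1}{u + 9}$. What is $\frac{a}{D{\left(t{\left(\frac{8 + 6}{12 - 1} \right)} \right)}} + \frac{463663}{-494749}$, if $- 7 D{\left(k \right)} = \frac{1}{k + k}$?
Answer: $- \frac{31387458335349}{55906637} \approx -5.6143 \cdot 10^{5}$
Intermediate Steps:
$t{\left(u \right)} = \frac{1}{9 + u}$
$D{\left(k \right)} = - \frac{1}{14 k}$ ($D{\left(k \right)} = - \frac{1}{7 \left(k + k\right)} = - \frac{1}{7 \cdot 2 k} = - \frac{\frac{1}{2} \frac{1}{k}}{7} = - \frac{1}{14 k}$)
$\frac{a}{D{\left(t{\left(\frac{8 + 6}{12 - 1} \right)} \right)}} + \frac{463663}{-494749} = \frac{411955}{\left(- \frac{1}{14}\right) \frac{1}{\frac{1}{9 + \frac{8 + 6}{12 - 1}}}} + \frac{463663}{-494749} = \frac{411955}{\left(- \frac{1}{14}\right) \frac{1}{\frac{1}{9 + \frac{14}{11}}}} + 463663 \left(- \frac{1}{494749}\right) = \frac{411955}{\left(- \frac{1}{14}\right) \frac{1}{\frac{1}{9 + 14 \cdot \frac{1}{11}}}} - \frac{463663}{494749} = \frac{411955}{\left(- \frac{1}{14}\right) \frac{1}{\frac{1}{9 + \frac{14}{11}}}} - \frac{463663}{494749} = \frac{411955}{\left(- \frac{1}{14}\right) \frac{1}{\frac{1}{\frac{113}{11}}}} - \frac{463663}{494749} = \frac{411955}{\left(- \frac{1}{14}\right) \frac{1}{\frac{11}{113}}} - \frac{463663}{494749} = \frac{411955}{\left(- \frac{1}{14}\right) \frac{113}{11}} - \frac{463663}{494749} = \frac{411955}{- \frac{113}{154}} - \frac{463663}{494749} = 411955 \left(- \frac{154}{113}\right) - \frac{463663}{494749} = - \frac{63441070}{113} - \frac{463663}{494749} = - \frac{31387458335349}{55906637}$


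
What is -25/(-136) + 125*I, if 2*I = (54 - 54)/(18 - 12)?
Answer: 25/136 ≈ 0.18382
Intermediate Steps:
I = 0 (I = ((54 - 54)/(18 - 12))/2 = (0/6)/2 = (0*(⅙))/2 = (½)*0 = 0)
-25/(-136) + 125*I = -25/(-136) + 125*0 = -25*(-1/136) + 0 = 25/136 + 0 = 25/136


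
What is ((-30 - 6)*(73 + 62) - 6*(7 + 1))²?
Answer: 24088464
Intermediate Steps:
((-30 - 6)*(73 + 62) - 6*(7 + 1))² = (-36*135 - 6*8)² = (-4860 - 48)² = (-4908)² = 24088464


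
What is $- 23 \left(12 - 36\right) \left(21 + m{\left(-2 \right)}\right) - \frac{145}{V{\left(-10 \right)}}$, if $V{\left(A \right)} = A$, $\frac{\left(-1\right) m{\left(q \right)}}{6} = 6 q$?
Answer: $\frac{102701}{2} \approx 51351.0$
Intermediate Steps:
$m{\left(q \right)} = - 36 q$ ($m{\left(q \right)} = - 6 \cdot 6 q = - 36 q$)
$- 23 \left(12 - 36\right) \left(21 + m{\left(-2 \right)}\right) - \frac{145}{V{\left(-10 \right)}} = - 23 \left(12 - 36\right) \left(21 - -72\right) - \frac{145}{-10} = - 23 \left(- 24 \left(21 + 72\right)\right) - - \frac{29}{2} = - 23 \left(\left(-24\right) 93\right) + \frac{29}{2} = \left(-23\right) \left(-2232\right) + \frac{29}{2} = 51336 + \frac{29}{2} = \frac{102701}{2}$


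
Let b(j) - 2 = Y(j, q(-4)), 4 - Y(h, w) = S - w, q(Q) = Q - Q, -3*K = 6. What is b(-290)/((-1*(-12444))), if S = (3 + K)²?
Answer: 5/12444 ≈ 0.00040180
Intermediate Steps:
K = -2 (K = -⅓*6 = -2)
q(Q) = 0
S = 1 (S = (3 - 2)² = 1² = 1)
Y(h, w) = 3 + w (Y(h, w) = 4 - (1 - w) = 4 + (-1 + w) = 3 + w)
b(j) = 5 (b(j) = 2 + (3 + 0) = 2 + 3 = 5)
b(-290)/((-1*(-12444))) = 5/((-1*(-12444))) = 5/12444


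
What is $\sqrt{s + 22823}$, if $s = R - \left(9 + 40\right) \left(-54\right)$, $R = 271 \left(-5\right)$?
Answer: $\sqrt{24114} \approx 155.29$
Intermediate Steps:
$R = -1355$
$s = 1291$ ($s = -1355 - \left(9 + 40\right) \left(-54\right) = -1355 - 49 \left(-54\right) = -1355 - -2646 = -1355 + 2646 = 1291$)
$\sqrt{s + 22823} = \sqrt{1291 + 22823} = \sqrt{24114}$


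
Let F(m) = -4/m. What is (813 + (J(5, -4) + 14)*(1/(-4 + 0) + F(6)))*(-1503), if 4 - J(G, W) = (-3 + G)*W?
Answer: -2372235/2 ≈ -1.1861e+6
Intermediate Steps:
J(G, W) = 4 - W*(-3 + G) (J(G, W) = 4 - (-3 + G)*W = 4 - W*(-3 + G))
(813 + (J(5, -4) + 14)*(1/(-4 + 0) + F(6)))*(-1503) = (813 + ((4 + 3*(-4) - 1*5*(-4)) + 14)*(1/(-4 + 0) - 4/6))*(-1503) = (813 + ((4 - 12 + 20) + 14)*(1/(-4) - 4*1/6))*(-1503) = (813 + (12 + 14)*(-1/4 - 2/3))*(-1503) = (813 + 26*(-11/12))*(-1503) = (813 - 143/6)*(-1503) = (4735/6)*(-1503) = -2372235/2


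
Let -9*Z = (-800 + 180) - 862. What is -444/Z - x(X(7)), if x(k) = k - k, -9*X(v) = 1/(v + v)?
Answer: -666/247 ≈ -2.6964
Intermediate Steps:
Z = 494/3 (Z = -((-800 + 180) - 862)/9 = -(-620 - 862)/9 = -⅑*(-1482) = 494/3 ≈ 164.67)
X(v) = -1/(18*v) (X(v) = -1/(9*(v + v)) = -1/(2*v)/9 = -1/(18*v))
x(k) = 0
-444/Z - x(X(7)) = -444/494/3 - 1*0 = -444*3/494 + 0 = -666/247 + 0 = -666/247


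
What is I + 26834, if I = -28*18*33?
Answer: 10202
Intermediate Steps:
I = -16632 (I = -504*33 = -16632)
I + 26834 = -16632 + 26834 = 10202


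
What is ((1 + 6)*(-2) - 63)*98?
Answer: -7546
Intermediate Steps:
((1 + 6)*(-2) - 63)*98 = (7*(-2) - 63)*98 = (-14 - 63)*98 = -77*98 = -7546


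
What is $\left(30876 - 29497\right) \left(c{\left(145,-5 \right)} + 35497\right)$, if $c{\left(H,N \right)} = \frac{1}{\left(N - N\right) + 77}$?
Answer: $\frac{538454190}{11} \approx 4.895 \cdot 10^{7}$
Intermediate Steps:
$c{\left(H,N \right)} = \frac{1}{77}$ ($c{\left(H,N \right)} = \frac{1}{0 + 77} = \frac{1}{77}$)
$\left(30876 - 29497\right) \left(c{\left(145,-5 \right)} + 35497\right) = \left(30876 - 29497\right) \left(\frac{1}{77} + 35497\right) = 1379 \cdot \frac{2733270}{77} = \frac{538454190}{11}$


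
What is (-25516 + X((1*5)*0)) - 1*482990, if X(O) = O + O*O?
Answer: -508506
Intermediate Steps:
X(O) = O + O**2
(-25516 + X((1*5)*0)) - 1*482990 = (-25516 + ((1*5)*0)*(1 + (1*5)*0)) - 1*482990 = (-25516 + (5*0)*(1 + 5*0)) - 482990 = (-25516 + 0*(1 + 0)) - 482990 = (-25516 + 0*1) - 482990 = (-25516 + 0) - 482990 = -25516 - 482990 = -508506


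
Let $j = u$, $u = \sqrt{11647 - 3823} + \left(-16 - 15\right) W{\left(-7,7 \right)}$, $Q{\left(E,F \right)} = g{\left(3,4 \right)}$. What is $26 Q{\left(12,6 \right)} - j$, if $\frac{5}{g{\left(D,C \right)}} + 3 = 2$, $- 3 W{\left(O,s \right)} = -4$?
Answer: $- \frac{266}{3} - 4 \sqrt{489} \approx -177.12$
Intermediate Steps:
$W{\left(O,s \right)} = \frac{4}{3}$ ($W{\left(O,s \right)} = \left(- \frac{1}{3}\right) \left(-4\right) = \frac{4}{3}$)
$g{\left(D,C \right)} = -5$ ($g{\left(D,C \right)} = \frac{5}{-3 + 2} = \frac{5}{-1} = 5 \left(-1\right) = -5$)
$Q{\left(E,F \right)} = -5$
$u = - \frac{124}{3} + 4 \sqrt{489}$ ($u = \sqrt{11647 - 3823} + \left(-16 - 15\right) \frac{4}{3} = \sqrt{7824} - \frac{124}{3} = 4 \sqrt{489} - \frac{124}{3} = - \frac{124}{3} + 4 \sqrt{489} \approx 47.12$)
$j = - \frac{124}{3} + 4 \sqrt{489} \approx 47.12$
$26 Q{\left(12,6 \right)} - j = 26 \left(-5\right) - \left(- \frac{124}{3} + 4 \sqrt{489}\right) = -130 + \left(\frac{124}{3} - 4 \sqrt{489}\right) = - \frac{266}{3} - 4 \sqrt{489}$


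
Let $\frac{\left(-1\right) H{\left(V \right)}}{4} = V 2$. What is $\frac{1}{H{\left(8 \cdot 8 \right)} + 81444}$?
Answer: $\frac{1}{80932} \approx 1.2356 \cdot 10^{-5}$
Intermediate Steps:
$H{\left(V \right)} = - 8 V$ ($H{\left(V \right)} = - 4 V 2 = - 4 \cdot 2 V = - 8 V$)
$\frac{1}{H{\left(8 \cdot 8 \right)} + 81444} = \frac{1}{- 8 \cdot 8 \cdot 8 + 81444} = \frac{1}{\left(-8\right) 64 + 81444} = \frac{1}{-512 + 81444} = \frac{1}{80932}$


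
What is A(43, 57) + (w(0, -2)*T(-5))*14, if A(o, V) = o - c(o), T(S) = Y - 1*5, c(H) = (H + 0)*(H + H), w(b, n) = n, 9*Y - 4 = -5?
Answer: -31607/9 ≈ -3511.9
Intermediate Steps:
Y = -⅑ (Y = 4/9 + (⅑)*(-5) = 4/9 - 5/9 = -⅑ ≈ -0.11111)
c(H) = 2*H² (c(H) = H*(2*H) = 2*H²)
T(S) = -46/9 (T(S) = -⅑ - 1*5 = -⅑ - 5 = -46/9)
A(o, V) = o - 2*o²
A(43, 57) + (w(0, -2)*T(-5))*14 = 43*(1 - 2*43) - 2*(-46/9)*14 = 43*(1 - 86) + (92/9)*14 = 43*(-85) + 1288/9 = -3655 + 1288/9 = -31607/9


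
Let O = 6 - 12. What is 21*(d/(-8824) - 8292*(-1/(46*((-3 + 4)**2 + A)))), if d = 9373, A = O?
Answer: -790906179/1014760 ≈ -779.40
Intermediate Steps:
O = -6
A = -6
21*(d/(-8824) - 8292*(-1/(46*((-3 + 4)**2 + A)))) = 21*(9373/(-8824) - 8292*(-1/(46*((-3 + 4)**2 - 6)))) = 21*(9373*(-1/8824) - 8292*(-1/(46*(1**2 - 6)))) = 21*(-9373/8824 - 8292*(-1/(46*(1 - 6)))) = 21*(-9373/8824 - 8292/((-5*(-46)))) = 21*(-9373/8824 - 8292/230) = 21*(-9373/8824 - 8292*1/230) = 21*(-9373/8824 - 4146/115) = 21*(-37662199/1014760) = -790906179/1014760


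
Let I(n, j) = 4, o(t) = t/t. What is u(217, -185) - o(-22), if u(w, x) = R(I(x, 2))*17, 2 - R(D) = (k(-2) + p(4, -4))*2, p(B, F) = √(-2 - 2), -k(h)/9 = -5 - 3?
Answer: -2415 - 68*I ≈ -2415.0 - 68.0*I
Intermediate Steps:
o(t) = 1
k(h) = 72 (k(h) = -9*(-5 - 3) = -9*(-8) = 72)
p(B, F) = 2*I (p(B, F) = √(-4) = 2*I)
R(D) = -142 - 4*I (R(D) = 2 - (72 + 2*I)*2 = 2 - (144 + 4*I) = 2 + (-144 - 4*I) = -142 - 4*I)
u(w, x) = -2414 - 68*I (u(w, x) = (-142 - 4*I)*17 = -2414 - 68*I)
u(217, -185) - o(-22) = (-2414 - 68*I) - 1*1 = (-2414 - 68*I) - 1 = -2415 - 68*I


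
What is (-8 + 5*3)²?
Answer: 49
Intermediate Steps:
(-8 + 5*3)² = (-8 + 15)² = 7² = 49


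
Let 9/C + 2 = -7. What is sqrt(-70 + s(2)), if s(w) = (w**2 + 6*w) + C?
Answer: I*sqrt(55) ≈ 7.4162*I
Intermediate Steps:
C = -1 (C = 9/(-2 - 7) = 9/(-9) = 9*(-1/9) = -1)
s(w) = -1 + w**2 + 6*w (s(w) = (w**2 + 6*w) - 1 = -1 + w**2 + 6*w)
sqrt(-70 + s(2)) = sqrt(-70 + (-1 + 2**2 + 6*2)) = sqrt(-70 + (-1 + 4 + 12)) = sqrt(-70 + 15) = sqrt(-55) = I*sqrt(55)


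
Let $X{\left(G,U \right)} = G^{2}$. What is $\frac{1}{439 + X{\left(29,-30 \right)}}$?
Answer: $\frac{1}{1280} \approx 0.00078125$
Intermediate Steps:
$\frac{1}{439 + X{\left(29,-30 \right)}} = \frac{1}{439 + 29^{2}} = \frac{1}{439 + 841} = \frac{1}{1280}$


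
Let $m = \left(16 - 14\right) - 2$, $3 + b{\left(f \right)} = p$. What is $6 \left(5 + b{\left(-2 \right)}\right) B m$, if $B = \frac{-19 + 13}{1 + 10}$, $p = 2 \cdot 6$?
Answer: $0$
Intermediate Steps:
$p = 12$
$b{\left(f \right)} = 9$ ($b{\left(f \right)} = -3 + 12 = 9$)
$B = - \frac{6}{11} \approx -0.54545$
$m = 0$ ($m = 2 - 2 = 0$)
$6 \left(5 + b{\left(-2 \right)}\right) B m = 6 \left(5 + 9\right) \left(- \frac{6}{11}\right) 0 = 6 \cdot 14 \left(- \frac{6}{11}\right) 0 = 84 \left(- \frac{6}{11}\right) 0 = \left(- \frac{504}{11}\right) 0 = 0$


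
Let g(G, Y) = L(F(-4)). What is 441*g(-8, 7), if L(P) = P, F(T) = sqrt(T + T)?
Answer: 882*I*sqrt(2) ≈ 1247.3*I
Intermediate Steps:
F(T) = sqrt(2)*sqrt(T) (F(T) = sqrt(2*T) = sqrt(2)*sqrt(T))
g(G, Y) = 2*I*sqrt(2) (g(G, Y) = sqrt(2)*sqrt(-4) = sqrt(2)*(2*I) = 2*I*sqrt(2))
441*g(-8, 7) = 441*(2*I*sqrt(2)) = 882*I*sqrt(2)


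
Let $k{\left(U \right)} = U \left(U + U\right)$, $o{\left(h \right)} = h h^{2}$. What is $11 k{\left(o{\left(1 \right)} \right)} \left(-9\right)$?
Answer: $-198$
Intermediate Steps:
$o{\left(h \right)} = h^{3}$
$k{\left(U \right)} = 2 U^{2}$ ($k{\left(U \right)} = U 2 U = 2 U^{2}$)
$11 k{\left(o{\left(1 \right)} \right)} \left(-9\right) = 11 \cdot 2 \left(1^{3}\right)^{2} \left(-9\right) = 11 \cdot 2 \cdot 1^{2} \left(-9\right) = 11 \cdot 2 \cdot 1 \left(-9\right) = 11 \cdot 2 \left(-9\right) = 22 \left(-9\right) = -198$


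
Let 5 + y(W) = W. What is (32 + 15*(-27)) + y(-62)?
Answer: -440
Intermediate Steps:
y(W) = -5 + W
(32 + 15*(-27)) + y(-62) = (32 + 15*(-27)) + (-5 - 62) = (32 - 405) - 67 = -373 - 67 = -440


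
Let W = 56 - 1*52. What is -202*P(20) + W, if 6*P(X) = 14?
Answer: -1402/3 ≈ -467.33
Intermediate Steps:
P(X) = 7/3 (P(X) = (⅙)*14 = 7/3)
W = 4 (W = 56 - 52 = 4)
-202*P(20) + W = -202*7/3 + 4 = -1414/3 + 4 = -1402/3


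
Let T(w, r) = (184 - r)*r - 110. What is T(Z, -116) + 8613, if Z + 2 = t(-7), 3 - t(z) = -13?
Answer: -26297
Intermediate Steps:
t(z) = 16 (t(z) = 3 - 1*(-13) = 3 + 13 = 16)
Z = 14 (Z = -2 + 16 = 14)
T(w, r) = -110 + r*(184 - r) (T(w, r) = r*(184 - r) - 110 = -110 + r*(184 - r))
T(Z, -116) + 8613 = (-110 - 1*(-116)**2 + 184*(-116)) + 8613 = (-110 - 1*13456 - 21344) + 8613 = (-110 - 13456 - 21344) + 8613 = -34910 + 8613 = -26297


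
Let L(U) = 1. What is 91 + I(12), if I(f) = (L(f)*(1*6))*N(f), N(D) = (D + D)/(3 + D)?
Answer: 503/5 ≈ 100.60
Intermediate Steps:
N(D) = 2*D/(3 + D) (N(D) = (2*D)/(3 + D) = 2*D/(3 + D))
I(f) = 12*f/(3 + f) (I(f) = (1*(1*6))*(2*f/(3 + f)) = (1*6)*(2*f/(3 + f)) = 6*(2*f/(3 + f)) = 12*f/(3 + f))
91 + I(12) = 91 + 12*12/(3 + 12) = 91 + 12*12/15 = 91 + 12*12*(1/15) = 91 + 48/5 = 503/5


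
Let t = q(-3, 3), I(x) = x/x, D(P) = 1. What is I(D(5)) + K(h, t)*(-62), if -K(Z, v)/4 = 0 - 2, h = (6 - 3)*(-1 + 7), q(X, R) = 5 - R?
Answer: -495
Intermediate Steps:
h = 18 (h = 3*6 = 18)
I(x) = 1
t = 2 (t = 5 - 1*3 = 5 - 3 = 2)
K(Z, v) = 8 (K(Z, v) = -4*(0 - 2) = -4*(-2) = 8)
I(D(5)) + K(h, t)*(-62) = 1 + 8*(-62) = 1 - 496 = -495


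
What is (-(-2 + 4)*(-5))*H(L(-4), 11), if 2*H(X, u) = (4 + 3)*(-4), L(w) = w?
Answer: -140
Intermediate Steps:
H(X, u) = -14 (H(X, u) = ((4 + 3)*(-4))/2 = (7*(-4))/2 = (½)*(-28) = -14)
(-(-2 + 4)*(-5))*H(L(-4), 11) = -(-2 + 4)*(-5)*(-14) = -2*(-5)*(-14) = -1*(-10)*(-14) = 10*(-14) = -140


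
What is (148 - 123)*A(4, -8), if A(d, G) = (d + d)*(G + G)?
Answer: -3200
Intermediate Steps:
A(d, G) = 4*G*d (A(d, G) = (2*d)*(2*G) = 4*G*d)
(148 - 123)*A(4, -8) = (148 - 123)*(4*(-8)*4) = 25*(-128) = -3200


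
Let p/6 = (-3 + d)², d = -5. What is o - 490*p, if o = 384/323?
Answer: -60775296/323 ≈ -1.8816e+5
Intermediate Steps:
p = 384 (p = 6*(-3 - 5)² = 6*(-8)² = 6*64 = 384)
o = 384/323 (o = 384*(1/323) = 384/323 ≈ 1.1889)
o - 490*p = 384/323 - 490*384 = 384/323 - 188160 = -60775296/323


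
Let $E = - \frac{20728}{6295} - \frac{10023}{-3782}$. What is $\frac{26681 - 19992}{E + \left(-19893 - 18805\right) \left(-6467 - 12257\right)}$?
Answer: $\frac{159249638410}{17250608192898369} \approx 9.2315 \cdot 10^{-6}$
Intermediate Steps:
$E = - \frac{15298511}{23807690}$ ($E = \left(-20728\right) \frac{1}{6295} - - \frac{10023}{3782} = - \frac{20728}{6295} + \frac{10023}{3782} = - \frac{15298511}{23807690} \approx -0.64259$)
$\frac{26681 - 19992}{E + \left(-19893 - 18805\right) \left(-6467 - 12257\right)} = \frac{26681 - 19992}{- \frac{15298511}{23807690} + \left(-19893 - 18805\right) \left(-6467 - 12257\right)} = \frac{26681 - 19992}{- \frac{15298511}{23807690} - -724581352} = \frac{6689}{- \frac{15298511}{23807690} + 724581352} = \frac{6689}{\frac{17250608192898369}{23807690}} = 6689 \cdot \frac{23807690}{17250608192898369} = \frac{159249638410}{17250608192898369}$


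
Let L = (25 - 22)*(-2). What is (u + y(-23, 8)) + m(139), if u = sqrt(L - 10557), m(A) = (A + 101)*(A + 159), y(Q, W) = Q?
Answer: 71497 + I*sqrt(10563) ≈ 71497.0 + 102.78*I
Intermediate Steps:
m(A) = (101 + A)*(159 + A)
L = -6 (L = 3*(-2) = -6)
u = I*sqrt(10563) (u = sqrt(-6 - 10557) = sqrt(-10563) = I*sqrt(10563) ≈ 102.78*I)
(u + y(-23, 8)) + m(139) = (I*sqrt(10563) - 23) + (16059 + 139**2 + 260*139) = (-23 + I*sqrt(10563)) + (16059 + 19321 + 36140) = (-23 + I*sqrt(10563)) + 71520 = 71497 + I*sqrt(10563)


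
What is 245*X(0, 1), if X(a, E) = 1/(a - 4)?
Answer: -245/4 ≈ -61.250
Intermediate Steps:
X(a, E) = 1/(-4 + a)
245*X(0, 1) = 245/(-4 + 0) = 245/(-4) = 245*(-¼) = -245/4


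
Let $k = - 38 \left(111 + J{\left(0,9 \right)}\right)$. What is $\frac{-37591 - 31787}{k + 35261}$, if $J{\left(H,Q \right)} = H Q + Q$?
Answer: $- \frac{69378}{30701} \approx -2.2598$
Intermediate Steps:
$J{\left(H,Q \right)} = Q + H Q$
$k = -4560$ ($k = - 38 \left(111 + 9 \left(1 + 0\right)\right) = - 38 \left(111 + 9 \cdot 1\right) = - 38 \left(111 + 9\right) = \left(-38\right) 120 = -4560$)
$\frac{-37591 - 31787}{k + 35261} = \frac{-37591 - 31787}{-4560 + 35261} = - \frac{69378}{30701}$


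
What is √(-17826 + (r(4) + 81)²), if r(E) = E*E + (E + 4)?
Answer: I*√6801 ≈ 82.468*I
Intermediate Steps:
r(E) = 4 + E + E² (r(E) = E² + (4 + E) = 4 + E + E²)
√(-17826 + (r(4) + 81)²) = √(-17826 + ((4 + 4 + 4²) + 81)²) = √(-17826 + ((4 + 4 + 16) + 81)²) = √(-17826 + (24 + 81)²) = √(-17826 + 105²) = √(-17826 + 11025) = √(-6801) = I*√6801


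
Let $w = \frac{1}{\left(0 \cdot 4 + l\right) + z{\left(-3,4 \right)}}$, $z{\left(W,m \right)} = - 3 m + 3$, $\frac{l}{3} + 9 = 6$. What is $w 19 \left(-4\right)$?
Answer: $\frac{38}{9} \approx 4.2222$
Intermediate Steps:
$l = -9$ ($l = -27 + 3 \cdot 6 = -27 + 18 = -9$)
$z{\left(W,m \right)} = 3 - 3 m$
$w = - \frac{1}{18}$ ($w = \frac{1}{\left(0 \cdot 4 - 9\right) + \left(3 - 12\right)} = \frac{1}{\left(0 - 9\right) + \left(3 - 12\right)} = \frac{1}{-9 - 9} = \frac{1}{-18} = - \frac{1}{18} \approx -0.055556$)
$w 19 \left(-4\right) = \left(- \frac{1}{18}\right) 19 \left(-4\right) = \left(- \frac{19}{18}\right) \left(-4\right) = \frac{38}{9}$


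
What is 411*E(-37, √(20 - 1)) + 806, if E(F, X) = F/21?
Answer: 573/7 ≈ 81.857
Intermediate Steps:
E(F, X) = F/21 (E(F, X) = F*(1/21) = F/21)
411*E(-37, √(20 - 1)) + 806 = 411*((1/21)*(-37)) + 806 = 411*(-37/21) + 806 = -5069/7 + 806 = 573/7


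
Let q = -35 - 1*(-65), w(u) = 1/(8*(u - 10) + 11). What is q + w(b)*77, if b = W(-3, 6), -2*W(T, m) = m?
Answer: 2713/93 ≈ 29.172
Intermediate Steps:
W(T, m) = -m/2
b = -3 (b = -½*6 = -3)
w(u) = 1/(-69 + 8*u) (w(u) = 1/(8*(-10 + u) + 11) = 1/((-80 + 8*u) + 11) = 1/(-69 + 8*u))
q = 30 (q = -35 + 65 = 30)
q + w(b)*77 = 30 + 77/(-69 + 8*(-3)) = 30 + 77/(-69 - 24) = 30 + 77/(-93) = 30 - 1/93*77 = 30 - 77/93 = 2713/93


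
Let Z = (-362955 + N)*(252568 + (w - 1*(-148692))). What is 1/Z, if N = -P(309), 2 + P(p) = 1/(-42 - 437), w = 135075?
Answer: -479/93244245748810 ≈ -5.1370e-12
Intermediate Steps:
P(p) = -959/479 (P(p) = -2 + 1/(-42 - 437) = -2 + 1/(-479) = -2 - 1/479 = -959/479)
N = 959/479 (N = -1*(-959/479) = 959/479 ≈ 2.0021)
Z = -93244245748810/479 (Z = (-362955 + 959/479)*(252568 + (135075 - 1*(-148692))) = -173854486*(252568 + (135075 + 148692))/479 = -173854486*(252568 + 283767)/479 = -173854486/479*536335 = -93244245748810/479 ≈ -1.9466e+11)
1/Z = 1/(-93244245748810/479) = -479/93244245748810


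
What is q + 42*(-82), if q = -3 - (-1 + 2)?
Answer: -3448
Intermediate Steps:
q = -4 (q = -3 - 1*1 = -3 - 1 = -4)
q + 42*(-82) = -4 + 42*(-82) = -4 - 3444 = -3448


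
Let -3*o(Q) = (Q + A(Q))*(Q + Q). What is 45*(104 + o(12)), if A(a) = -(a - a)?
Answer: 360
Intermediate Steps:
A(a) = 0 (A(a) = -1*0 = 0)
o(Q) = -2*Q²/3 (o(Q) = -(Q + 0)*(Q + Q)/3 = -Q*2*Q/3 = -2*Q²/3)
45*(104 + o(12)) = 45*(104 - ⅔*12²) = 45*(104 - ⅔*144) = 45*(104 - 96) = 45*8 = 360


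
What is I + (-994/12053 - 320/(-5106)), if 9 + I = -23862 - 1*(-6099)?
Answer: -546868312750/30771309 ≈ -17772.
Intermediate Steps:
I = -17772 (I = -9 + (-23862 - 1*(-6099)) = -9 + (-23862 + 6099) = -9 - 17763 = -17772)
I + (-994/12053 - 320/(-5106)) = -17772 + (-994/12053 - 320/(-5106)) = -17772 + (-994*1/12053 - 320*(-1/5106)) = -17772 + (-994/12053 + 160/2553) = -17772 - 609202/30771309 = -546868312750/30771309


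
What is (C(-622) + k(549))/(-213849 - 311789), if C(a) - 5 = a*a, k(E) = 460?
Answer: -387349/525638 ≈ -0.73691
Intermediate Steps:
C(a) = 5 + a**2 (C(a) = 5 + a*a = 5 + a**2)
(C(-622) + k(549))/(-213849 - 311789) = ((5 + (-622)**2) + 460)/(-213849 - 311789) = ((5 + 386884) + 460)/(-525638) = (386889 + 460)*(-1/525638) = 387349*(-1/525638) = -387349/525638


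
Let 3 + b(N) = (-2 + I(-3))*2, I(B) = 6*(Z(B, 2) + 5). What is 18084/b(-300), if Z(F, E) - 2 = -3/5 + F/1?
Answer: 90420/169 ≈ 535.03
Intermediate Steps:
Z(F, E) = 7/5 + F (Z(F, E) = 2 + (-3/5 + F/1) = 2 + (-3*⅕ + F*1) = 2 + (-⅗ + F) = 7/5 + F)
I(B) = 192/5 + 6*B (I(B) = 6*((7/5 + B) + 5) = 6*(32/5 + B) = 192/5 + 6*B)
b(N) = 169/5 (b(N) = -3 + (-2 + (192/5 + 6*(-3)))*2 = -3 + (-2 + (192/5 - 18))*2 = -3 + (-2 + 102/5)*2 = -3 + (92/5)*2 = -3 + 184/5 = 169/5)
18084/b(-300) = 18084/(169/5) = 18084*(5/169) = 90420/169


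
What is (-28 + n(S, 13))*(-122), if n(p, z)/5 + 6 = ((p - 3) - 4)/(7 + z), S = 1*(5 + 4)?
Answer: 7015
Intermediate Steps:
S = 9 (S = 1*9 = 9)
n(p, z) = -30 + 5*(-7 + p)/(7 + z) (n(p, z) = -30 + 5*(((p - 3) - 4)/(7 + z)) = -30 + 5*(((-3 + p) - 4)/(7 + z)) = -30 + 5*((-7 + p)/(7 + z)) = -30 + 5*(-7 + p)/(7 + z))
(-28 + n(S, 13))*(-122) = (-28 + 5*(-49 + 9 - 6*13)/(7 + 13))*(-122) = (-28 + 5*(-49 + 9 - 78)/20)*(-122) = (-28 + 5*(1/20)*(-118))*(-122) = (-28 - 59/2)*(-122) = -115/2*(-122) = 7015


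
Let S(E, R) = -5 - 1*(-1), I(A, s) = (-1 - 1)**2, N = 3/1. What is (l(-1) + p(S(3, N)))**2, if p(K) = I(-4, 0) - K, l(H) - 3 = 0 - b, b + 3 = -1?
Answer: 225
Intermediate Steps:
N = 3 (N = 3*1 = 3)
I(A, s) = 4 (I(A, s) = (-2)**2 = 4)
b = -4 (b = -3 - 1 = -4)
l(H) = 7 (l(H) = 3 + (0 - 1*(-4)) = 3 + (0 + 4) = 3 + 4 = 7)
S(E, R) = -4 (S(E, R) = -5 + 1 = -4)
p(K) = 4 - K
(l(-1) + p(S(3, N)))**2 = (7 + (4 - 1*(-4)))**2 = (7 + (4 + 4))**2 = (7 + 8)**2 = 15**2 = 225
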